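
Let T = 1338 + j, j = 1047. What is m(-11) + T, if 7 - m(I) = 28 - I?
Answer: 2353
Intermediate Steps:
T = 2385 (T = 1338 + 1047 = 2385)
m(I) = -21 + I (m(I) = 7 - (28 - I) = 7 + (-28 + I) = -21 + I)
m(-11) + T = (-21 - 11) + 2385 = -32 + 2385 = 2353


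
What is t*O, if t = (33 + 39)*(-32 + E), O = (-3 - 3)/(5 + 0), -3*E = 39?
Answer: 3888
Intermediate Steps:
E = -13 (E = -1/3*39 = -13)
O = -6/5 ≈ -1.2000
t = -3240 (t = (33 + 39)*(-32 - 13) = 72*(-45) = -3240)
t*O = -3240*(-6/5) = 3888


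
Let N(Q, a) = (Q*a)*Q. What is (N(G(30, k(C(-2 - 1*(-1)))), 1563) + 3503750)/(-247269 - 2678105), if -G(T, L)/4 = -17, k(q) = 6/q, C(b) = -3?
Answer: -5365531/1462687 ≈ -3.6683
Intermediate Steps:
G(T, L) = 68 (G(T, L) = -4*(-17) = 68)
N(Q, a) = a*Q²
(N(G(30, k(C(-2 - 1*(-1)))), 1563) + 3503750)/(-247269 - 2678105) = (1563*68² + 3503750)/(-247269 - 2678105) = (1563*4624 + 3503750)/(-2925374) = (7227312 + 3503750)*(-1/2925374) = 10731062*(-1/2925374) = -5365531/1462687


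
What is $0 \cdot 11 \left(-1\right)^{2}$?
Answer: $0$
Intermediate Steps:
$0 \cdot 11 \left(-1\right)^{2} = 0 \cdot 1 = 0$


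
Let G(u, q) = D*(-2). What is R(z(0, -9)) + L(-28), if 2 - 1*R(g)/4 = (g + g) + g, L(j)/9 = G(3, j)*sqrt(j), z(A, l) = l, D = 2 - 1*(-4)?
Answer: 116 - 216*I*sqrt(7) ≈ 116.0 - 571.48*I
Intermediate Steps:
D = 6 (D = 2 + 4 = 6)
G(u, q) = -12 (G(u, q) = 6*(-2) = -12)
L(j) = -108*sqrt(j) (L(j) = 9*(-12*sqrt(j)) = -108*sqrt(j))
R(g) = 8 - 12*g (R(g) = 8 - 4*((g + g) + g) = 8 - 4*(2*g + g) = 8 - 12*g)
R(z(0, -9)) + L(-28) = (8 - 12*(-9)) - 216*I*sqrt(7) = (8 + 108) - 216*I*sqrt(7) = 116 - 216*I*sqrt(7)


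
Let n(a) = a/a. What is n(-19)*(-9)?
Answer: -9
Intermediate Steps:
n(a) = 1
n(-19)*(-9) = 1*(-9) = -9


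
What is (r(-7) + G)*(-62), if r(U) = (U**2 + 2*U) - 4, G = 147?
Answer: -11036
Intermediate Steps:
r(U) = -4 + U**2 + 2*U
(r(-7) + G)*(-62) = ((-4 + (-7)**2 + 2*(-7)) + 147)*(-62) = ((-4 + 49 - 14) + 147)*(-62) = (31 + 147)*(-62) = 178*(-62) = -11036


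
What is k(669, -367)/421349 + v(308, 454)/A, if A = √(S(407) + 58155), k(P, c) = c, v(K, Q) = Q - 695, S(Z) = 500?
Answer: -367/421349 - 241*√58655/58655 ≈ -0.99597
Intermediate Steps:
v(K, Q) = -695 + Q
A = √58655 (A = √(500 + 58155) = √58655 ≈ 242.19)
k(669, -367)/421349 + v(308, 454)/A = -367/421349 + (-695 + 454)/(√58655) = -367*1/421349 - 241*√58655/58655 = -367/421349 - 241*√58655/58655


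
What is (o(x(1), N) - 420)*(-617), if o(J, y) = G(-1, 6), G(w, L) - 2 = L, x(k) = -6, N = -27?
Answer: 254204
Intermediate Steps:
G(w, L) = 2 + L
o(J, y) = 8 (o(J, y) = 2 + 6 = 8)
(o(x(1), N) - 420)*(-617) = (8 - 420)*(-617) = -412*(-617) = 254204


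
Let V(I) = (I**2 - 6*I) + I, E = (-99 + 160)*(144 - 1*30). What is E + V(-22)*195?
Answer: 122784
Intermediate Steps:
E = 6954 (E = 61*(144 - 30) = 61*114 = 6954)
V(I) = I**2 - 5*I
E + V(-22)*195 = 6954 - 22*(-5 - 22)*195 = 6954 - 22*(-27)*195 = 6954 + 594*195 = 6954 + 115830 = 122784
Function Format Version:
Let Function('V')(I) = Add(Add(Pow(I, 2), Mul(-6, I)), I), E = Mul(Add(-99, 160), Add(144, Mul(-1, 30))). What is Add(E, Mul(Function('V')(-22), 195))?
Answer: 122784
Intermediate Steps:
E = 6954 (E = Mul(61, Add(144, -30)) = Mul(61, 114) = 6954)
Function('V')(I) = Add(Pow(I, 2), Mul(-5, I))
Add(E, Mul(Function('V')(-22), 195)) = Add(6954, Mul(Mul(-22, Add(-5, -22)), 195)) = Add(6954, Mul(Mul(-22, -27), 195)) = Add(6954, Mul(594, 195)) = Add(6954, 115830) = 122784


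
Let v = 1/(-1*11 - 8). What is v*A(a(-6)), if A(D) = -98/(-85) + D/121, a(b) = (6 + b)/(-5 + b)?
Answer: -98/1615 ≈ -0.060681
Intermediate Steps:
v = -1/19 (v = 1/(-11 - 8) = 1/(-19) = -1/19 ≈ -0.052632)
a(b) = (6 + b)/(-5 + b)
A(D) = 98/85 + D/121 (A(D) = -98*(-1/85) + D*(1/121) = 98/85 + D/121)
v*A(a(-6)) = -(98/85 + ((6 - 6)/(-5 - 6))/121)/19 = -(98/85 + (0/(-11))/121)/19 = -(98/85 + (-1/11*0)/121)/19 = -(98/85 + (1/121)*0)/19 = -(98/85 + 0)/19 = -1/19*98/85 = -98/1615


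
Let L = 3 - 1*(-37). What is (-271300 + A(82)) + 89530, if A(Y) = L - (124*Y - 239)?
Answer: -191659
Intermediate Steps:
L = 40 (L = 3 + 37 = 40)
A(Y) = 279 - 124*Y (A(Y) = 40 - (124*Y - 239) = 40 - (-239 + 124*Y) = 40 + (239 - 124*Y) = 279 - 124*Y)
(-271300 + A(82)) + 89530 = (-271300 + (279 - 124*82)) + 89530 = (-271300 + (279 - 10168)) + 89530 = (-271300 - 9889) + 89530 = -281189 + 89530 = -191659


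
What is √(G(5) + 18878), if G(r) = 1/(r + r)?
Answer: √1887810/10 ≈ 137.40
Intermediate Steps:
G(r) = 1/(2*r)
√(G(5) + 18878) = √((½)/5 + 18878) = √((½)*(⅕) + 18878) = √(⅒ + 18878) = √(188781/10) = √1887810/10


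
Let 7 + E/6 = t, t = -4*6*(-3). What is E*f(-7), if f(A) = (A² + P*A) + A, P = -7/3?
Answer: 22750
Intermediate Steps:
t = 72 (t = -24*(-3) = 72)
E = 390 (E = -42 + 6*72 = -42 + 432 = 390)
P = -7/3 (P = -7*⅓ = -7/3 ≈ -2.3333)
f(A) = A² - 4*A/3 (f(A) = (A² - 7*A/3) + A = A² - 4*A/3)
E*f(-7) = 390*((⅓)*(-7)*(-4 + 3*(-7))) = 390*((⅓)*(-7)*(-4 - 21)) = 390*((⅓)*(-7)*(-25)) = 390*(175/3) = 22750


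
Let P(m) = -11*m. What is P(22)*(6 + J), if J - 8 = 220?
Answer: -56628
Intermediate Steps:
J = 228 (J = 8 + 220 = 228)
P(22)*(6 + J) = (-11*22)*(6 + 228) = -242*234 = -56628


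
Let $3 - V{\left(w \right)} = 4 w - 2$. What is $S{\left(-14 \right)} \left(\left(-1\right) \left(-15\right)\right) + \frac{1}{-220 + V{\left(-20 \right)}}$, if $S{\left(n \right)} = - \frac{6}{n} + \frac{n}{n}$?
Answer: $\frac{20243}{945} \approx 21.421$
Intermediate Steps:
$V{\left(w \right)} = 5 - 4 w$ ($V{\left(w \right)} = 3 - \left(4 w - 2\right) = 3 - \left(-2 + 4 w\right) = 5 - 4 w$)
$S{\left(n \right)} = 1 - \frac{6}{n}$ ($S{\left(n \right)} = - \frac{6}{n} + 1 = 1 - \frac{6}{n}$)
$S{\left(-14 \right)} \left(\left(-1\right) \left(-15\right)\right) + \frac{1}{-220 + V{\left(-20 \right)}} = \frac{-6 - 14}{-14} \left(\left(-1\right) \left(-15\right)\right) + \frac{1}{-220 + \left(5 - -80\right)} = \left(- \frac{1}{14}\right) \left(-20\right) 15 + \frac{1}{-220 + \left(5 + 80\right)} = \frac{10}{7} \cdot 15 + \frac{1}{-220 + 85} = \frac{150}{7} + \frac{1}{-135} = \frac{150}{7} - \frac{1}{135} = \frac{20243}{945}$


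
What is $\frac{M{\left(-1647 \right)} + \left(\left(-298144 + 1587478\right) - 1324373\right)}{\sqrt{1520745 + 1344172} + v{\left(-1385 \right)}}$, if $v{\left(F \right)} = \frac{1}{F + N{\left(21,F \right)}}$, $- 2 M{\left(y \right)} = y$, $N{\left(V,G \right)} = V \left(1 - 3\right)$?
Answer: $- \frac{97651037}{11667827139384} - \frac{1532828327789 \sqrt{23677}}{11667827139384} \approx -20.215$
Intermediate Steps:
$N{\left(V,G \right)} = - 2 V$ ($N{\left(V,G \right)} = V \left(-2\right) = - 2 V$)
$M{\left(y \right)} = - \frac{y}{2}$
$v{\left(F \right)} = \frac{1}{-42 + F}$ ($v{\left(F \right)} = \frac{1}{F - 42} = \frac{1}{-42 + F}$)
$\frac{M{\left(-1647 \right)} + \left(\left(-298144 + 1587478\right) - 1324373\right)}{\sqrt{1520745 + 1344172} + v{\left(-1385 \right)}} = \frac{\left(- \frac{1}{2}\right) \left(-1647\right) + \left(\left(-298144 + 1587478\right) - 1324373\right)}{\sqrt{1520745 + 1344172} + \frac{1}{-42 - 1385}} = \frac{\frac{1647}{2} + \left(1289334 - 1324373\right)}{\sqrt{2864917} + \frac{1}{-1427}} = \frac{\frac{1647}{2} - 35039}{11 \sqrt{23677} - \frac{1}{1427}} = - \frac{68431}{2 \left(- \frac{1}{1427} + 11 \sqrt{23677}\right)}$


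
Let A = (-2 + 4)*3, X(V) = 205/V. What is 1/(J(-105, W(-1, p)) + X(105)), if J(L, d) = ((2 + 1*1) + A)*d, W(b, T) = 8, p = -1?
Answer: 21/1553 ≈ 0.013522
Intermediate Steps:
A = 6 (A = 2*3 = 6)
J(L, d) = 9*d (J(L, d) = ((2 + 1*1) + 6)*d = ((2 + 1) + 6)*d = (3 + 6)*d = 9*d)
1/(J(-105, W(-1, p)) + X(105)) = 1/(9*8 + 205/105) = 1/(72 + 205*(1/105)) = 1/(72 + 41/21) = 1/(1553/21) = 21/1553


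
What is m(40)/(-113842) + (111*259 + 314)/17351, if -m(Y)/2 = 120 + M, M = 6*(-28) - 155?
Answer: 1650772770/987636271 ≈ 1.6714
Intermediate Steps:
M = -323 (M = -168 - 155 = -323)
m(Y) = 406 (m(Y) = -2*(120 - 323) = -2*(-203) = 406)
m(40)/(-113842) + (111*259 + 314)/17351 = 406/(-113842) + (111*259 + 314)/17351 = 406*(-1/113842) + (28749 + 314)*(1/17351) = -203/56921 + 29063*(1/17351) = -203/56921 + 29063/17351 = 1650772770/987636271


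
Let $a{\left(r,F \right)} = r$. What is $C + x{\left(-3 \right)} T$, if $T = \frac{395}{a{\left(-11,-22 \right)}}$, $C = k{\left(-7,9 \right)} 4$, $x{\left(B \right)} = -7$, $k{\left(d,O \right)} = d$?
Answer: $\frac{2457}{11} \approx 223.36$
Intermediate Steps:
$C = -28$ ($C = \left(-7\right) 4 = -28$)
$T = - \frac{395}{11}$ ($T = \frac{395}{-11} = 395 \left(- \frac{1}{11}\right) = - \frac{395}{11} \approx -35.909$)
$C + x{\left(-3 \right)} T = -28 - - \frac{2765}{11} = -28 + \frac{2765}{11} = \frac{2457}{11}$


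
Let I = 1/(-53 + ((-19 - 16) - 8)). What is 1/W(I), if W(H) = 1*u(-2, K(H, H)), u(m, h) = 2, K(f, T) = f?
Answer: ½ ≈ 0.50000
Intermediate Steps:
I = -1/96 (I = 1/(-53 + (-35 - 8)) = 1/(-53 - 43) = 1/(-96) = -1/96 ≈ -0.010417)
W(H) = 2 (W(H) = 1*2 = 2)
1/W(I) = 1/2 = ½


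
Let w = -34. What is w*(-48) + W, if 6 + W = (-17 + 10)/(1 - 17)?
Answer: 26023/16 ≈ 1626.4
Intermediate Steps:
W = -89/16 (W = -6 + (-17 + 10)/(1 - 17) = -6 - 7/(-16) = -6 - 7*(-1/16) = -6 + 7/16 = -89/16 ≈ -5.5625)
w*(-48) + W = -34*(-48) - 89/16 = 1632 - 89/16 = 26023/16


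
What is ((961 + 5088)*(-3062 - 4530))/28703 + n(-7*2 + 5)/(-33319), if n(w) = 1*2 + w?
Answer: -1530141821631/956355257 ≈ -1600.0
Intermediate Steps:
n(w) = 2 + w
((961 + 5088)*(-3062 - 4530))/28703 + n(-7*2 + 5)/(-33319) = ((961 + 5088)*(-3062 - 4530))/28703 + (2 + (-7*2 + 5))/(-33319) = (6049*(-7592))*(1/28703) + (2 + (-14 + 5))*(-1/33319) = -45924008*1/28703 + (2 - 9)*(-1/33319) = -45924008/28703 - 7*(-1/33319) = -45924008/28703 + 7/33319 = -1530141821631/956355257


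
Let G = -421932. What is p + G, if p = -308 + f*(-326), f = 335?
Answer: -531450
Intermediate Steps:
p = -109518 (p = -308 + 335*(-326) = -308 - 109210 = -109518)
p + G = -109518 - 421932 = -531450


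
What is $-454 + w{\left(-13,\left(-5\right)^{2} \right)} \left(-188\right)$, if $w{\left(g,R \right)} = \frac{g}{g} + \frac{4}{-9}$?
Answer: $- \frac{5026}{9} \approx -558.44$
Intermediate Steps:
$w{\left(g,R \right)} = \frac{5}{9}$ ($w{\left(g,R \right)} = 1 + 4 \left(- \frac{1}{9}\right) = 1 - \frac{4}{9} = \frac{5}{9}$)
$-454 + w{\left(-13,\left(-5\right)^{2} \right)} \left(-188\right) = -454 + \frac{5}{9} \left(-188\right) = -454 - \frac{940}{9} = - \frac{5026}{9}$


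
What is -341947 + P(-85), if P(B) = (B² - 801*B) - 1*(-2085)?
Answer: -264552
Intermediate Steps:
P(B) = 2085 + B² - 801*B (P(B) = (B² - 801*B) + 2085 = 2085 + B² - 801*B)
-341947 + P(-85) = -341947 + (2085 + (-85)² - 801*(-85)) = -341947 + (2085 + 7225 + 68085) = -341947 + 77395 = -264552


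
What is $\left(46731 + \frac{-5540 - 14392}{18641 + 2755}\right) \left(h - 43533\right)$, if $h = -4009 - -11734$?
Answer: $- \frac{2983512247296}{1783} \approx -1.6733 \cdot 10^{9}$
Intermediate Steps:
$h = 7725$ ($h = -4009 + 11734 = 7725$)
$\left(46731 + \frac{-5540 - 14392}{18641 + 2755}\right) \left(h - 43533\right) = \left(46731 + \frac{-5540 - 14392}{18641 + 2755}\right) \left(7725 - 43533\right) = \left(46731 - \frac{19932}{21396}\right) \left(-35808\right) = \left(46731 - \frac{1661}{1783}\right) \left(-35808\right) = \frac{83319712}{1783} \left(-35808\right) = - \frac{2983512247296}{1783}$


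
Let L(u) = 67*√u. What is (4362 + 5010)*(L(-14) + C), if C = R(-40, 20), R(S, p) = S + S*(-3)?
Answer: 749760 + 627924*I*√14 ≈ 7.4976e+5 + 2.3495e+6*I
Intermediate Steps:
R(S, p) = -2*S (R(S, p) = S - 3*S = -2*S)
C = 80 (C = -2*(-40) = 80)
(4362 + 5010)*(L(-14) + C) = (4362 + 5010)*(67*√(-14) + 80) = 9372*(67*(I*√14) + 80) = 9372*(67*I*√14 + 80) = 9372*(80 + 67*I*√14) = 749760 + 627924*I*√14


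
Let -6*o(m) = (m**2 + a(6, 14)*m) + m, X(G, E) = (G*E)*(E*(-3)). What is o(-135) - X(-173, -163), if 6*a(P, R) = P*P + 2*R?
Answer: -13792086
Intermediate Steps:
a(P, R) = R/3 + P**2/6 (a(P, R) = (P*P + 2*R)/6 = (P**2 + 2*R)/6 = R/3 + P**2/6)
X(G, E) = -3*G*E**2 (X(G, E) = (E*G)*(-3*E) = -3*G*E**2)
o(m) = -35*m/18 - m**2/6 (o(m) = -((m**2 + ((1/3)*14 + (1/6)*6**2)*m) + m)/6 = -((m**2 + (14/3 + (1/6)*36)*m) + m)/6 = -((m**2 + (14/3 + 6)*m) + m)/6 = -((m**2 + 32*m/3) + m)/6 = -(m**2 + 35*m/3)/6 = -35*m/18 - m**2/6)
o(-135) - X(-173, -163) = -1/18*(-135)*(35 + 3*(-135)) - (-3)*(-173)*(-163)**2 = -1/18*(-135)*(35 - 405) - (-3)*(-173)*26569 = -1/18*(-135)*(-370) - 1*13789311 = -2775 - 13789311 = -13792086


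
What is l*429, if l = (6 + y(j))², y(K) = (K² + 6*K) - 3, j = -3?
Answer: 15444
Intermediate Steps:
y(K) = -3 + K² + 6*K
l = 36 (l = (6 + (-3 + (-3)² + 6*(-3)))² = (6 + (-3 + 9 - 18))² = (6 - 12)² = (-6)² = 36)
l*429 = 36*429 = 15444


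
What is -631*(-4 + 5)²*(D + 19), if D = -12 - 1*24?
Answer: 10727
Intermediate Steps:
D = -36 (D = -12 - 24 = -36)
-631*(-4 + 5)²*(D + 19) = -631*(-4 + 5)²*(-36 + 19) = -631*1²*(-17) = -631*1*(-17) = -631*(-17) = -1*(-10727) = 10727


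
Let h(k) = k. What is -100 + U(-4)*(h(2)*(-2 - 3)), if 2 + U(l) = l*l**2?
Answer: 560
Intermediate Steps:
U(l) = -2 + l**3 (U(l) = -2 + l*l**2 = -2 + l**3)
-100 + U(-4)*(h(2)*(-2 - 3)) = -100 + (-2 + (-4)**3)*(2*(-2 - 3)) = -100 + (-2 - 64)*(2*(-5)) = -100 - 66*(-10) = -100 + 660 = 560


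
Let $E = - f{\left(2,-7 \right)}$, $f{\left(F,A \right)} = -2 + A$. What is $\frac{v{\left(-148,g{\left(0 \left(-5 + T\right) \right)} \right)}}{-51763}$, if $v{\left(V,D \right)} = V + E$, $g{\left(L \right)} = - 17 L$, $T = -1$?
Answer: $\frac{139}{51763} \approx 0.0026853$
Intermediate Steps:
$E = 9$ ($E = - (-2 - 7) = \left(-1\right) \left(-9\right) = 9$)
$v{\left(V,D \right)} = 9 + V$ ($v{\left(V,D \right)} = V + 9 = 9 + V$)
$\frac{v{\left(-148,g{\left(0 \left(-5 + T\right) \right)} \right)}}{-51763} = \frac{9 - 148}{-51763} = \left(-139\right) \left(- \frac{1}{51763}\right) = \frac{139}{51763}$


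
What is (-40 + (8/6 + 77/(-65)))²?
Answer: 60388441/38025 ≈ 1588.1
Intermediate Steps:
(-40 + (8/6 + 77/(-65)))² = (-40 + (8*(⅙) + 77*(-1/65)))² = (-40 + (4/3 - 77/65))² = (-40 + 29/195)² = (-7771/195)² = 60388441/38025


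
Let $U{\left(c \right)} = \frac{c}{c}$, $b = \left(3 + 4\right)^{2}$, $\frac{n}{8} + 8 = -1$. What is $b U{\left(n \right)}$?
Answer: $49$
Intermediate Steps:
$n = -72$ ($n = -64 + 8 \left(-1\right) = -64 - 8 = -72$)
$b = 49$ ($b = 7^{2} = 49$)
$U{\left(c \right)} = 1$
$b U{\left(n \right)} = 49 \cdot 1 = 49$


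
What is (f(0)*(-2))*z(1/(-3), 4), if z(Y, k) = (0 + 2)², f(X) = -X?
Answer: 0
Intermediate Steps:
z(Y, k) = 4 (z(Y, k) = 2² = 4)
(f(0)*(-2))*z(1/(-3), 4) = (-1*0*(-2))*4 = (0*(-2))*4 = 0*4 = 0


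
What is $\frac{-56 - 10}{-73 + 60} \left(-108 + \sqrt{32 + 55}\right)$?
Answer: $- \frac{7128}{13} + \frac{66 \sqrt{87}}{13} \approx -500.95$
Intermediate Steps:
$\frac{-56 - 10}{-73 + 60} \left(-108 + \sqrt{32 + 55}\right) = - \frac{66}{-13} \left(-108 + \sqrt{87}\right) = \left(-66\right) \left(- \frac{1}{13}\right) \left(-108 + \sqrt{87}\right) = \frac{66 \left(-108 + \sqrt{87}\right)}{13} = - \frac{7128}{13} + \frac{66 \sqrt{87}}{13}$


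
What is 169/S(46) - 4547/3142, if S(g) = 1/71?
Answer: 37696311/3142 ≈ 11998.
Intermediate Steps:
S(g) = 1/71
169/S(46) - 4547/3142 = 169/(1/71) - 4547/3142 = 169*71 - 4547*1/3142 = 11999 - 4547/3142 = 37696311/3142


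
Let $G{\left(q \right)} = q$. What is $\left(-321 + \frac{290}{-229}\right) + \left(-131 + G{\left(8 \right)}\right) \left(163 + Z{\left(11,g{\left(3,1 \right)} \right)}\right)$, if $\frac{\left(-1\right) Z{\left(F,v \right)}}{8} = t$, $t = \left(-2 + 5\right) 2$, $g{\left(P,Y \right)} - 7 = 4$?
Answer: $- \frac{3313004}{229} \approx -14467.0$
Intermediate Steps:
$g{\left(P,Y \right)} = 11$ ($g{\left(P,Y \right)} = 7 + 4 = 11$)
$t = 6$ ($t = 3 \cdot 2 = 6$)
$Z{\left(F,v \right)} = -48$ ($Z{\left(F,v \right)} = \left(-8\right) 6 = -48$)
$\left(-321 + \frac{290}{-229}\right) + \left(-131 + G{\left(8 \right)}\right) \left(163 + Z{\left(11,g{\left(3,1 \right)} \right)}\right) = \left(-321 + \frac{290}{-229}\right) + \left(-131 + 8\right) \left(163 - 48\right) = \left(-321 + 290 \left(- \frac{1}{229}\right)\right) - 14145 = \left(-321 - \frac{290}{229}\right) - 14145 = - \frac{73799}{229} - 14145 = - \frac{3313004}{229}$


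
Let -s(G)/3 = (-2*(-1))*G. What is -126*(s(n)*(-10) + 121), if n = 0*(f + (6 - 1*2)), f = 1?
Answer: -15246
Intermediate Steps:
n = 0 (n = 0*(1 + (6 - 1*2)) = 0*(1 + (6 - 2)) = 0*(1 + 4) = 0*5 = 0)
s(G) = -6*G (s(G) = -3*(-2*(-1))*G = -6*G)
-126*(s(n)*(-10) + 121) = -126*(-6*0*(-10) + 121) = -126*(0*(-10) + 121) = -126*(0 + 121) = -126*121 = -15246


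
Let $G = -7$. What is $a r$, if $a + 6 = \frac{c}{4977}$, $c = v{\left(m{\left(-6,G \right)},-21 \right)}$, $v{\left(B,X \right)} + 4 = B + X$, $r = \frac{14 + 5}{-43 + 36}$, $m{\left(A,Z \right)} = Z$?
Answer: $\frac{567986}{34839} \approx 16.303$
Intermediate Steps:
$r = - \frac{19}{7}$ ($r = \frac{19}{-7} = 19 \left(- \frac{1}{7}\right) = - \frac{19}{7} \approx -2.7143$)
$v{\left(B,X \right)} = -4 + B + X$ ($v{\left(B,X \right)} = -4 + \left(B + X\right) = -4 + B + X$)
$c = -32$ ($c = -4 - 7 - 21 = -32$)
$a = - \frac{29894}{4977}$ ($a = -6 - \frac{32}{4977} = - \frac{29894}{4977} \approx -6.0064$)
$a r = \left(- \frac{29894}{4977}\right) \left(- \frac{19}{7}\right) = \frac{567986}{34839}$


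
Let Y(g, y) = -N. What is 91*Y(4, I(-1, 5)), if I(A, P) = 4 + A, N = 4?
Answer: -364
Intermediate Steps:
Y(g, y) = -4 (Y(g, y) = -1*4 = -4)
91*Y(4, I(-1, 5)) = 91*(-4) = -364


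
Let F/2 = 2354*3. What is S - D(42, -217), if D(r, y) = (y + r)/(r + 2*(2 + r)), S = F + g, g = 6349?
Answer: 532333/26 ≈ 20474.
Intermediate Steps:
F = 14124 (F = 2*(2354*3) = 2*7062 = 14124)
S = 20473 (S = 14124 + 6349 = 20473)
D(r, y) = (r + y)/(4 + 3*r) (D(r, y) = (r + y)/(r + (4 + 2*r)) = (r + y)/(4 + 3*r))
S - D(42, -217) = 20473 - (42 - 217)/(4 + 3*42) = 20473 - (-175)/(4 + 126) = 20473 - (-175)/130 = 20473 - 1*(-35/26) = 20473 + 35/26 = 532333/26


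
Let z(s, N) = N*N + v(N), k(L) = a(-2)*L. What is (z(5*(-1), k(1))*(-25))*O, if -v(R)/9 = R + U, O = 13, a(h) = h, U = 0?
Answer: -7150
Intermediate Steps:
v(R) = -9*R (v(R) = -9*(R + 0) = -9*R)
k(L) = -2*L
z(s, N) = N**2 - 9*N (z(s, N) = N*N - 9*N = N**2 - 9*N)
(z(5*(-1), k(1))*(-25))*O = (((-2*1)*(-9 - 2*1))*(-25))*13 = (-2*(-9 - 2)*(-25))*13 = (-2*(-11)*(-25))*13 = (22*(-25))*13 = -550*13 = -7150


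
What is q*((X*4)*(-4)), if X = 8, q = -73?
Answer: 9344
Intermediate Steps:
q*((X*4)*(-4)) = -73*8*4*(-4) = -2336*(-4) = -73*(-128) = 9344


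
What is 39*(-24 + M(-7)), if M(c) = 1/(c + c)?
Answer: -13143/14 ≈ -938.79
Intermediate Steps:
M(c) = 1/(2*c)
39*(-24 + M(-7)) = 39*(-24 + (½)/(-7)) = 39*(-24 + (½)*(-⅐)) = 39*(-24 - 1/14) = 39*(-337/14) = -13143/14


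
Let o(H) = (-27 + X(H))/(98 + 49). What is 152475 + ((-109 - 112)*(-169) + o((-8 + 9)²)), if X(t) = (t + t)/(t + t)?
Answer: 27904102/147 ≈ 1.8982e+5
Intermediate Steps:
X(t) = 1 (X(t) = (2*t)/((2*t)) = (2*t)*(1/(2*t)) = 1)
o(H) = -26/147 (o(H) = (-27 + 1)/(98 + 49) = -26/147)
152475 + ((-109 - 112)*(-169) + o((-8 + 9)²)) = 152475 + ((-109 - 112)*(-169) - 26/147) = 152475 + (-221*(-169) - 26/147) = 152475 + (37349 - 26/147) = 152475 + 5490277/147 = 27904102/147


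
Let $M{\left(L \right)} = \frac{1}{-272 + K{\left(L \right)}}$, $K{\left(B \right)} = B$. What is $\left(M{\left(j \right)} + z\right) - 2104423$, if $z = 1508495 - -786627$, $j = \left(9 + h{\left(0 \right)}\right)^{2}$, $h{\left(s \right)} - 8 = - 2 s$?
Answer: $\frac{3241884}{17} \approx 1.907 \cdot 10^{5}$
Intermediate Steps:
$h{\left(s \right)} = 8 - 2 s$
$j = 289$ ($j = \left(9 + \left(8 - 0\right)\right)^{2} = \left(9 + \left(8 + 0\right)\right)^{2} = \left(9 + 8\right)^{2} = 17^{2} = 289$)
$M{\left(L \right)} = \frac{1}{-272 + L}$
$z = 2295122$ ($z = 1508495 + 786627 = 2295122$)
$\left(M{\left(j \right)} + z\right) - 2104423 = \left(\frac{1}{-272 + 289} + 2295122\right) - 2104423 = \left(\frac{1}{17} + 2295122\right) - 2104423 = \frac{39017075}{17} - 2104423 = \frac{3241884}{17}$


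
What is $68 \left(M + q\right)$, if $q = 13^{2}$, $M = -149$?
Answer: $1360$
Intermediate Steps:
$q = 169$
$68 \left(M + q\right) = 68 \left(-149 + 169\right) = 68 \cdot 20 = 1360$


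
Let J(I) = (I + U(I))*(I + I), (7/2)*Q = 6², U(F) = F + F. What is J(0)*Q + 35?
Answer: 35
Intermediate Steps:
U(F) = 2*F
Q = 72/7 (Q = (2/7)*6² = (2/7)*36 = 72/7 ≈ 10.286)
J(I) = 6*I² (J(I) = (I + 2*I)*(I + I) = (3*I)*(2*I) = 6*I²)
J(0)*Q + 35 = (6*0²)*(72/7) + 35 = (6*0)*(72/7) + 35 = 0*(72/7) + 35 = 0 + 35 = 35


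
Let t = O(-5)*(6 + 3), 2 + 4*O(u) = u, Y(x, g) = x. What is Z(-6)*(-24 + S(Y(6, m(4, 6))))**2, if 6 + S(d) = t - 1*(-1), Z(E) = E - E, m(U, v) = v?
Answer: 0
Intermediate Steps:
O(u) = -1/2 + u/4
t = -63/4 (t = (-1/2 + (1/4)*(-5))*(6 + 3) = (-1/2 - 5/4)*9 = -7/4*9 = -63/4 ≈ -15.750)
Z(E) = 0
S(d) = -83/4 (S(d) = -6 + (-63/4 - 1*(-1)) = -6 + (-63/4 + 1) = -6 - 59/4 = -83/4)
Z(-6)*(-24 + S(Y(6, m(4, 6))))**2 = 0*(-24 - 83/4)**2 = 0*(-179/4)**2 = 0*(32041/16) = 0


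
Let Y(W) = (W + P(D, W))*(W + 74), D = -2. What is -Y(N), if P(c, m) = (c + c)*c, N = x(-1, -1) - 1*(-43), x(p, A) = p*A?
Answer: -6136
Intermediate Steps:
x(p, A) = A*p
N = 44 (N = -1*(-1) - 1*(-43) = 1 + 43 = 44)
P(c, m) = 2*c² (P(c, m) = (2*c)*c = 2*c²)
Y(W) = (8 + W)*(74 + W) (Y(W) = (W + 2*(-2)²)*(W + 74) = (W + 2*4)*(74 + W) = (W + 8)*(74 + W) = (8 + W)*(74 + W))
-Y(N) = -(592 + 44² + 82*44) = -(592 + 1936 + 3608) = -1*6136 = -6136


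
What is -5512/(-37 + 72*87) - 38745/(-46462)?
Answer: -1141033/22255298 ≈ -0.051270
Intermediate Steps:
-5512/(-37 + 72*87) - 38745/(-46462) = -5512/(-37 + 6264) - 38745*(-1/46462) = -5512/6227 + 38745/46462 = -5512*1/6227 + 38745/46462 = -424/479 + 38745/46462 = -1141033/22255298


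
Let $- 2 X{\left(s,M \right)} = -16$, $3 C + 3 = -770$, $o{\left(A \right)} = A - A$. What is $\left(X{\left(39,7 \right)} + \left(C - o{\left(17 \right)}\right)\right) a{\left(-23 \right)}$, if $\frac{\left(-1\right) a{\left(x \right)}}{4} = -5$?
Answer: $- \frac{14980}{3} \approx -4993.3$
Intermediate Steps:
$o{\left(A \right)} = 0$
$a{\left(x \right)} = 20$ ($a{\left(x \right)} = \left(-4\right) \left(-5\right) = 20$)
$C = - \frac{773}{3}$ ($C = -1 + \frac{1}{3} \left(-770\right) = -1 - \frac{770}{3} = - \frac{773}{3} \approx -257.67$)
$X{\left(s,M \right)} = 8$ ($X{\left(s,M \right)} = \left(- \frac{1}{2}\right) \left(-16\right) = 8$)
$\left(X{\left(39,7 \right)} + \left(C - o{\left(17 \right)}\right)\right) a{\left(-23 \right)} = \left(8 - \frac{773}{3}\right) 20 = \left(- \frac{749}{3}\right) 20 = - \frac{14980}{3}$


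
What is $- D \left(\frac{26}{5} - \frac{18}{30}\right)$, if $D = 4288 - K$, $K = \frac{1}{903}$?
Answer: $- \frac{89057449}{4515} \approx -19725.0$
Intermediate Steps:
$K = \frac{1}{903} \approx 0.0011074$
$D = \frac{3872063}{903}$ ($D = 4288 - \frac{1}{903} = \frac{3872063}{903} \approx 4288.0$)
$- D \left(\frac{26}{5} - \frac{18}{30}\right) = - \frac{3872063 \left(\frac{26}{5} - \frac{18}{30}\right)}{903} = - \frac{3872063 \left(26 \cdot \frac{1}{5} - \frac{3}{5}\right)}{903} = - \frac{3872063 \left(\frac{26}{5} - \frac{3}{5}\right)}{903} = - \frac{3872063 \cdot 23}{903 \cdot 5} = \left(-1\right) \frac{89057449}{4515} = - \frac{89057449}{4515}$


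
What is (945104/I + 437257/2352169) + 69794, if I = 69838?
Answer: 5733684152314405/82135389311 ≈ 69808.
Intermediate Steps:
(945104/I + 437257/2352169) + 69794 = (945104/69838 + 437257/2352169) + 69794 = (945104*(1/69838) + 437257*(1/2352169)) + 69794 = (472552/34919 + 437257/2352169) + 69794 = 1126790742471/82135389311 + 69794 = 5733684152314405/82135389311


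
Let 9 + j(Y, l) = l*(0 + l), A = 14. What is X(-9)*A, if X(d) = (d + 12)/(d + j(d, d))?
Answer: 2/3 ≈ 0.66667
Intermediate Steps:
j(Y, l) = -9 + l**2 (j(Y, l) = -9 + l*(0 + l) = -9 + l*l = -9 + l**2)
X(d) = (12 + d)/(-9 + d + d**2) (X(d) = (d + 12)/(d + (-9 + d**2)) = (12 + d)/(-9 + d + d**2))
X(-9)*A = ((12 - 9)/(-9 - 9 + (-9)**2))*14 = (3/(-9 - 9 + 81))*14 = (3/63)*14 = ((1/63)*3)*14 = (1/21)*14 = 2/3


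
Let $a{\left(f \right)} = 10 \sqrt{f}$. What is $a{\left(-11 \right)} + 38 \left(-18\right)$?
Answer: $-684 + 10 i \sqrt{11} \approx -684.0 + 33.166 i$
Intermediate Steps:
$a{\left(-11 \right)} + 38 \left(-18\right) = 10 \sqrt{-11} + 38 \left(-18\right) = 10 i \sqrt{11} - 684 = -684 + 10 i \sqrt{11}$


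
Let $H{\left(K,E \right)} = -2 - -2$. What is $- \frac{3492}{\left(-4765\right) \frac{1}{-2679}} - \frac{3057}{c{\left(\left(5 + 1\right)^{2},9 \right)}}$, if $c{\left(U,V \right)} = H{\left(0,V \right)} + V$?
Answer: $- \frac{32920739}{14295} \approx -2303.0$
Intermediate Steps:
$H{\left(K,E \right)} = 0$ ($H{\left(K,E \right)} = -2 + 2 = 0$)
$c{\left(U,V \right)} = V$ ($c{\left(U,V \right)} = 0 + V = V$)
$- \frac{3492}{\left(-4765\right) \frac{1}{-2679}} - \frac{3057}{c{\left(\left(5 + 1\right)^{2},9 \right)}} = - \frac{3492}{\left(-4765\right) \frac{1}{-2679}} - \frac{3057}{9} = - \frac{3492}{\left(-4765\right) \left(- \frac{1}{2679}\right)} - \frac{1019}{3} = - \frac{3492}{\frac{4765}{2679}} - \frac{1019}{3} = \left(-3492\right) \frac{2679}{4765} - \frac{1019}{3} = - \frac{9355068}{4765} - \frac{1019}{3} = - \frac{32920739}{14295}$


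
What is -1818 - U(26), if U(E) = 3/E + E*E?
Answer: -64847/26 ≈ -2494.1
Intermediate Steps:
U(E) = E² + 3/E (U(E) = 3/E + E² = E² + 3/E)
-1818 - U(26) = -1818 - (3 + 26³)/26 = -1818 - (3 + 17576)/26 = -1818 - 17579/26 = -64847/26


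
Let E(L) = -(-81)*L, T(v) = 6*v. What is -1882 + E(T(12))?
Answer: 3950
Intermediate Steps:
E(L) = 81*L
-1882 + E(T(12)) = -1882 + 81*(6*12) = -1882 + 81*72 = -1882 + 5832 = 3950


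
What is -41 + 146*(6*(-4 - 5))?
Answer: -7925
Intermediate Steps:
-41 + 146*(6*(-4 - 5)) = -41 + 146*(6*(-9)) = -41 + 146*(-54) = -41 - 7884 = -7925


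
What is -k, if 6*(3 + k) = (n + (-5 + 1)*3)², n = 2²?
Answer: -23/3 ≈ -7.6667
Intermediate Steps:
n = 4
k = 23/3 (k = -3 + (4 + (-5 + 1)*3)²/6 = -3 + (4 - 4*3)²/6 = -3 + (4 - 12)²/6 = -3 + (⅙)*(-8)² = -3 + (⅙)*64 = -3 + 32/3 = 23/3 ≈ 7.6667)
-k = -1*23/3 = -23/3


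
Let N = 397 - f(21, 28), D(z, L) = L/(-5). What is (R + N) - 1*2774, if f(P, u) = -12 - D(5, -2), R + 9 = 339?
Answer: -10173/5 ≈ -2034.6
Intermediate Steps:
D(z, L) = -L/5 (D(z, L) = L*(-1/5) = -L/5)
R = 330 (R = -9 + 339 = 330)
f(P, u) = -62/5 (f(P, u) = -12 - (-1)*(-2)/5 = -12 - 1*2/5 = -12 - 2/5 = -62/5)
N = 2047/5 (N = 397 - 1*(-62/5) = 397 + 62/5 = 2047/5 ≈ 409.40)
(R + N) - 1*2774 = (330 + 2047/5) - 1*2774 = 3697/5 - 2774 = -10173/5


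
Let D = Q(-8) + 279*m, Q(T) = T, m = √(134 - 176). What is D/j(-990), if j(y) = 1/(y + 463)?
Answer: 4216 - 147033*I*√42 ≈ 4216.0 - 9.5288e+5*I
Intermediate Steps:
m = I*√42 (m = √(-42) = I*√42 ≈ 6.4807*I)
D = -8 + 279*I*√42 (D = -8 + 279*(I*√42) = -8 + 279*I*√42 ≈ -8.0 + 1808.1*I)
j(y) = 1/(463 + y)
D/j(-990) = (-8 + 279*I*√42)/(1/(463 - 990)) = (-8 + 279*I*√42)/(1/(-527)) = (-8 + 279*I*√42)/(-1/527) = (-8 + 279*I*√42)*(-527) = 4216 - 147033*I*√42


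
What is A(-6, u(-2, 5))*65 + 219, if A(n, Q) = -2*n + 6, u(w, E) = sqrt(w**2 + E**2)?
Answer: 1389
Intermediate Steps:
u(w, E) = sqrt(E**2 + w**2)
A(n, Q) = 6 - 2*n
A(-6, u(-2, 5))*65 + 219 = (6 - 2*(-6))*65 + 219 = (6 + 12)*65 + 219 = 18*65 + 219 = 1170 + 219 = 1389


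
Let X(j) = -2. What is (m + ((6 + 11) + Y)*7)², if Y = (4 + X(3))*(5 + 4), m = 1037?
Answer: 1643524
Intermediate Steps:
Y = 18 (Y = (4 - 2)*(5 + 4) = 2*9 = 18)
(m + ((6 + 11) + Y)*7)² = (1037 + ((6 + 11) + 18)*7)² = (1037 + (17 + 18)*7)² = (1037 + 35*7)² = (1037 + 245)² = 1282² = 1643524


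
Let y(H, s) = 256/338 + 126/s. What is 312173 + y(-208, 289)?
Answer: 15246899779/48841 ≈ 3.1217e+5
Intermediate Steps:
y(H, s) = 128/169 + 126/s (y(H, s) = 256*(1/338) + 126/s = 128/169 + 126/s)
312173 + y(-208, 289) = 312173 + (128/169 + 126/289) = 312173 + 58286/48841 = 15246899779/48841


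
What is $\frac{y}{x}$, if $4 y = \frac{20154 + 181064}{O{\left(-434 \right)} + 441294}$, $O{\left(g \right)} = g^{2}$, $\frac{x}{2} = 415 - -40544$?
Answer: $\frac{100609}{103159337400} \approx 9.7528 \cdot 10^{-7}$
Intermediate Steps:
$x = 81918$ ($x = 2 \left(415 - -40544\right) = 2 \left(415 + 40544\right) = 2 \cdot 40959 = 81918$)
$y = \frac{100609}{1259300}$ ($y = \frac{\left(20154 + 181064\right) \frac{1}{\left(-434\right)^{2} + 441294}}{4} = \frac{201218 \frac{1}{188356 + 441294}}{4} = \frac{201218 \cdot \frac{1}{629650}}{4} = \frac{1}{4} \cdot \frac{100609}{314825} = \frac{100609}{1259300} \approx 0.079893$)
$\frac{y}{x} = \frac{100609}{1259300 \cdot 81918} = \frac{100609}{1259300} \cdot \frac{1}{81918} = \frac{100609}{103159337400}$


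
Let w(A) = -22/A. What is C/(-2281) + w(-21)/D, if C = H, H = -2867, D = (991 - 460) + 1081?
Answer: 48551933/38608206 ≈ 1.2576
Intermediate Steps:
D = 1612 (D = 531 + 1081 = 1612)
C = -2867
C/(-2281) + w(-21)/D = -2867/(-2281) - 22/(-21)/1612 = -2867*(-1/2281) - 22*(-1/21)*(1/1612) = 2867/2281 + (22/21)*(1/1612) = 2867/2281 + 11/16926 = 48551933/38608206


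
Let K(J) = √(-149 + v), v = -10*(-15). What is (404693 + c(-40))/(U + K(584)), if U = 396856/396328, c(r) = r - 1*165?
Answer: 715669286/3541 ≈ 2.0211e+5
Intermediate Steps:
v = 150
c(r) = -165 + r (c(r) = r - 165 = -165 + r)
U = 49607/49541 (U = 396856*(1/396328) = 49607/49541 ≈ 1.0013)
K(J) = 1 (K(J) = √(-149 + 150) = √1 = 1)
(404693 + c(-40))/(U + K(584)) = (404693 + (-165 - 40))/(49607/49541 + 1) = (404693 - 205)/(99148/49541) = 404488*(49541/99148) = 715669286/3541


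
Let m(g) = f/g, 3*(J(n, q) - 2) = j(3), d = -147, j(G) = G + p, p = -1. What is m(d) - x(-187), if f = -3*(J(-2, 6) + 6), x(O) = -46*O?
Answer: -1264468/147 ≈ -8601.8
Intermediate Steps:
j(G) = -1 + G (j(G) = G - 1 = -1 + G)
J(n, q) = 8/3 (J(n, q) = 2 + (-1 + 3)/3 = 2 + (1/3)*2 = 2 + 2/3 = 8/3)
f = -26 (f = -3*(8/3 + 6) = -3*26/3 = -26)
m(g) = -26/g
m(d) - x(-187) = -26/(-147) - (-46)*(-187) = -26*(-1/147) - 1*8602 = 26/147 - 8602 = -1264468/147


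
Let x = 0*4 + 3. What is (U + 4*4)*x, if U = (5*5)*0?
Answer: 48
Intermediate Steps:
x = 3 (x = 0 + 3 = 3)
U = 0 (U = 25*0 = 0)
(U + 4*4)*x = (0 + 4*4)*3 = (0 + 16)*3 = 16*3 = 48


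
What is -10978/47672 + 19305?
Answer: 460148491/23836 ≈ 19305.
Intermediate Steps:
-10978/47672 + 19305 = -10978*1/47672 + 19305 = -5489/23836 + 19305 = 460148491/23836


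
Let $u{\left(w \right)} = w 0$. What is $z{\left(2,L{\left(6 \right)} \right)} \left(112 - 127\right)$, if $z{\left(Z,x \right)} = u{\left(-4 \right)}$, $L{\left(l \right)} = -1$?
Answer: $0$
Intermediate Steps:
$u{\left(w \right)} = 0$
$z{\left(Z,x \right)} = 0$
$z{\left(2,L{\left(6 \right)} \right)} \left(112 - 127\right) = 0 \left(112 - 127\right) = 0 \left(-15\right) = 0$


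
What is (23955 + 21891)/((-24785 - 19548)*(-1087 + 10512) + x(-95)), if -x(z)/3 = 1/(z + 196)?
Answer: -2315223/21100845514 ≈ -0.00010972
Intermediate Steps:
x(z) = -3/(196 + z) (x(z) = -3/(z + 196) = -3/(196 + z))
(23955 + 21891)/((-24785 - 19548)*(-1087 + 10512) + x(-95)) = (23955 + 21891)/((-24785 - 19548)*(-1087 + 10512) - 3/(196 - 95)) = 45846/(-44333*9425 - 3/101) = 45846/(-417838525 - 3*1/101) = 45846/(-417838525 - 3/101) = 45846/(-42201691028/101) = 45846*(-101/42201691028) = -2315223/21100845514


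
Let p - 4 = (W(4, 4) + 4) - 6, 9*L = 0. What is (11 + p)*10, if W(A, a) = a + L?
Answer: 170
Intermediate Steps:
L = 0 (L = (1/9)*0 = 0)
W(A, a) = a (W(A, a) = a + 0 = a)
p = 6 (p = 4 + ((4 + 4) - 6) = 4 + (8 - 6) = 4 + 2 = 6)
(11 + p)*10 = (11 + 6)*10 = 17*10 = 170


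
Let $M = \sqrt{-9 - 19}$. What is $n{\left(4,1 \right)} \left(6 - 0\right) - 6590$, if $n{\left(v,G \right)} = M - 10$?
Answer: $-6650 + 12 i \sqrt{7} \approx -6650.0 + 31.749 i$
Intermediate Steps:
$M = 2 i \sqrt{7}$ ($M = \sqrt{-28} = 2 i \sqrt{7} \approx 5.2915 i$)
$n{\left(v,G \right)} = -10 + 2 i \sqrt{7}$ ($n{\left(v,G \right)} = 2 i \sqrt{7} - 10 = -10 + 2 i \sqrt{7}$)
$n{\left(4,1 \right)} \left(6 - 0\right) - 6590 = \left(-10 + 2 i \sqrt{7}\right) \left(6 - 0\right) - 6590 = \left(-10 + 2 i \sqrt{7}\right) \left(6 + 0\right) - 6590 = \left(-10 + 2 i \sqrt{7}\right) 6 - 6590 = \left(-60 + 12 i \sqrt{7}\right) - 6590 = -6650 + 12 i \sqrt{7}$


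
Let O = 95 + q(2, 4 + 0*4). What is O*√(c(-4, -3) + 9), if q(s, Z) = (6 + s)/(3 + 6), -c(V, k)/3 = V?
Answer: 863*√21/9 ≈ 439.42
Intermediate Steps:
c(V, k) = -3*V
q(s, Z) = ⅔ + s/9 (q(s, Z) = (6 + s)/9 = (6 + s)*(⅑) = ⅔ + s/9)
O = 863/9 (O = 95 + (⅔ + (⅑)*2) = 95 + (⅔ + 2/9) = 95 + 8/9 = 863/9 ≈ 95.889)
O*√(c(-4, -3) + 9) = 863*√(-3*(-4) + 9)/9 = 863*√(12 + 9)/9 = 863*√21/9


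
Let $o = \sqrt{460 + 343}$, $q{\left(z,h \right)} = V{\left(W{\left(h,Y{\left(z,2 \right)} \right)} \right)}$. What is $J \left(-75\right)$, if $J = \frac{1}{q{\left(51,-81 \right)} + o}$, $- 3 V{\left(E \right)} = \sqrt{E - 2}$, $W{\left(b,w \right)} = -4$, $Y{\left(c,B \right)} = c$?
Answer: $- \frac{225}{3 \sqrt{803} - i \sqrt{6}} \approx -2.6445 - 0.076197 i$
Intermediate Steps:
$V{\left(E \right)} = - \frac{\sqrt{-2 + E}}{3}$ ($V{\left(E \right)} = - \frac{\sqrt{E - 2}}{3} = - \frac{\sqrt{-2 + E}}{3}$)
$q{\left(z,h \right)} = - \frac{i \sqrt{6}}{3}$ ($q{\left(z,h \right)} = - \frac{\sqrt{-2 - 4}}{3} = - \frac{\sqrt{-6}}{3} = - \frac{i \sqrt{6}}{3}$)
$o = \sqrt{803} \approx 28.337$
$J = \frac{1}{\sqrt{803} - \frac{i \sqrt{6}}{3}}$ ($J = \frac{1}{- \frac{i \sqrt{6}}{3} + \sqrt{803}} = \frac{1}{\sqrt{803} - \frac{i \sqrt{6}}{3}} \approx 0.03526 + 0.001016 i$)
$J \left(-75\right) = \frac{3}{3 \sqrt{803} - i \sqrt{6}} \left(-75\right) = - \frac{225}{3 \sqrt{803} - i \sqrt{6}}$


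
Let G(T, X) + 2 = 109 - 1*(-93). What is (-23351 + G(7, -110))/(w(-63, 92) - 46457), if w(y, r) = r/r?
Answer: 23151/46456 ≈ 0.49834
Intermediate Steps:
w(y, r) = 1
G(T, X) = 200 (G(T, X) = -2 + (109 - 1*(-93)) = -2 + (109 + 93) = -2 + 202 = 200)
(-23351 + G(7, -110))/(w(-63, 92) - 46457) = (-23351 + 200)/(1 - 46457) = -23151/(-46456) = -23151*(-1/46456) = 23151/46456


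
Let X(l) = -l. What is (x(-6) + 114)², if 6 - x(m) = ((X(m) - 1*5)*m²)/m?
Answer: 15876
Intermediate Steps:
x(m) = 6 - m*(-5 - m) (x(m) = 6 - (-m - 1*5)*m²/m = 6 - (-m - 5)*m²/m = 6 - (-5 - m)*m²/m = 6 - m²*(-5 - m)/m = 6 - m*(-5 - m))
(x(-6) + 114)² = ((6 + (-6)² + 5*(-6)) + 114)² = ((6 + 36 - 30) + 114)² = (12 + 114)² = 126² = 15876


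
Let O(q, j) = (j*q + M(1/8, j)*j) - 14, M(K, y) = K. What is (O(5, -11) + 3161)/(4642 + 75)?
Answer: 24725/37736 ≈ 0.65521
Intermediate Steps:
O(q, j) = -14 + j/8 + j*q (O(q, j) = (j*q + (1/8)*j) - 14 = (j*q + (1*(⅛))*j) - 14 = (j*q + j/8) - 14 = (j/8 + j*q) - 14 = -14 + j/8 + j*q)
(O(5, -11) + 3161)/(4642 + 75) = ((-14 + (⅛)*(-11) - 11*5) + 3161)/(4642 + 75) = ((-14 - 11/8 - 55) + 3161)/4717 = (-563/8 + 3161)*(1/4717) = (24725/8)*(1/4717) = 24725/37736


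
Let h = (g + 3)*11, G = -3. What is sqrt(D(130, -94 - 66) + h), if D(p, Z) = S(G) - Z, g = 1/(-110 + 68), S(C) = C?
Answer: sqrt(334698)/42 ≈ 13.775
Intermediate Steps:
g = -1/42 (g = 1/(-42) = -1/42 ≈ -0.023810)
D(p, Z) = -3 - Z
h = 1375/42 (h = (-1/42 + 3)*11 = (125/42)*11 = 1375/42 ≈ 32.738)
sqrt(D(130, -94 - 66) + h) = sqrt((-3 - (-94 - 66)) + 1375/42) = sqrt((-3 - 1*(-160)) + 1375/42) = sqrt((-3 + 160) + 1375/42) = sqrt(157 + 1375/42) = sqrt(7969/42) = sqrt(334698)/42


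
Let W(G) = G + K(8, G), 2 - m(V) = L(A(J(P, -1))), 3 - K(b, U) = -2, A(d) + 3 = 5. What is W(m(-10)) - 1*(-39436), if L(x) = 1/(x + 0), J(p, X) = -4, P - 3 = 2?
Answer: 78885/2 ≈ 39443.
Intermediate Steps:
P = 5 (P = 3 + 2 = 5)
A(d) = 2 (A(d) = -3 + 5 = 2)
K(b, U) = 5 (K(b, U) = 3 - 1*(-2) = 3 + 2 = 5)
L(x) = 1/x
m(V) = 3/2 (m(V) = 2 - 1/2 = 2 - 1*½ = 2 - ½ = 3/2)
W(G) = 5 + G (W(G) = G + 5 = 5 + G)
W(m(-10)) - 1*(-39436) = (5 + 3/2) - 1*(-39436) = 13/2 + 39436 = 78885/2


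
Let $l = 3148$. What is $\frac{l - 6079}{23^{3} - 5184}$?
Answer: $- \frac{2931}{6983} \approx -0.41973$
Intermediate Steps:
$\frac{l - 6079}{23^{3} - 5184} = \frac{3148 - 6079}{23^{3} - 5184} = - \frac{2931}{12167 - 5184} = - \frac{2931}{6983}$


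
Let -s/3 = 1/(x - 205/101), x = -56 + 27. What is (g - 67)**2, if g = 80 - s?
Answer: 1635312721/9821956 ≈ 166.50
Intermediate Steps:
x = -29
s = 303/3134 (s = -3/(-29 - 205/101) = -3/(-3134/101) = -3*(-101/3134) = 303/3134 ≈ 0.096682)
g = 250417/3134 (g = 80 - 1*303/3134 = 80 - 303/3134 = 250417/3134 ≈ 79.903)
(g - 67)**2 = (250417/3134 - 67)**2 = (40439/3134)**2 = 1635312721/9821956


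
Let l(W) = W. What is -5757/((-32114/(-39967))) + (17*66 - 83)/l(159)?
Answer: -36550946575/5106126 ≈ -7158.3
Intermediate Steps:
-5757/((-32114/(-39967))) + (17*66 - 83)/l(159) = -5757/((-32114/(-39967))) + (17*66 - 83)/159 = -5757/((-32114*(-1/39967))) + (1122 - 83)*(1/159) = -5757/32114/39967 + 1039*(1/159) = -5757*39967/32114 + 1039/159 = -230090019/32114 + 1039/159 = -36550946575/5106126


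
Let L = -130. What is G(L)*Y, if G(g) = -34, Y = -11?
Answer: 374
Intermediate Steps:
G(L)*Y = -34*(-11) = 374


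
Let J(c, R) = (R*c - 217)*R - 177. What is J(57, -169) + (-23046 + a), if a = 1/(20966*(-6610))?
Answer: 227477587566019/138585260 ≈ 1.6414e+6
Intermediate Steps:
J(c, R) = -177 + R*(-217 + R*c) (J(c, R) = (-217 + R*c)*R - 177 = R*(-217 + R*c) - 177 = -177 + R*(-217 + R*c))
a = -1/138585260 (a = (1/20966)*(-1/6610) = -1/138585260 ≈ -7.2158e-9)
J(57, -169) + (-23046 + a) = (-177 - 217*(-169) + 57*(-169)**2) + (-23046 - 1/138585260) = (-177 + 36673 + 57*28561) - 3193835901961/138585260 = (-177 + 36673 + 1627977) - 3193835901961/138585260 = 1664473 - 3193835901961/138585260 = 227477587566019/138585260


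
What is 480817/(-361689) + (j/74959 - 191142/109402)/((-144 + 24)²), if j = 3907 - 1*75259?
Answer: -3154859883428907461/2372872119080721600 ≈ -1.3296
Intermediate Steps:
j = -71352 (j = 3907 - 75259 = -71352)
480817/(-361689) + (j/74959 - 191142/109402)/((-144 + 24)²) = 480817/(-361689) + (-71352/74959 - 191142/109402)/((-144 + 24)²) = 480817*(-1/361689) + (-71352*1/74959 - 191142*1/109402)/((-120)²) = -480817/361689 + (-71352/74959 - 95571/54701)/14400 = -480817/361689 - 11066932341/4100332259*1/14400 = -480817/361689 - 1229659149/6560531614400 = -3154859883428907461/2372872119080721600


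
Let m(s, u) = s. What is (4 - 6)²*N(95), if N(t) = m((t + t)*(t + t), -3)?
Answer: 144400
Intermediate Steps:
N(t) = 4*t² (N(t) = (t + t)*(t + t) = (2*t)*(2*t) = 4*t²)
(4 - 6)²*N(95) = (4 - 6)²*(4*95²) = (-2)²*(4*9025) = 4*36100 = 144400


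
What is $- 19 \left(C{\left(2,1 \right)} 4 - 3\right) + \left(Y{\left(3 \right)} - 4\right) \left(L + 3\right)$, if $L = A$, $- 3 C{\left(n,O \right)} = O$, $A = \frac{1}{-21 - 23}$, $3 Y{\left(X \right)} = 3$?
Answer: $\frac{9689}{132} \approx 73.401$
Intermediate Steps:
$Y{\left(X \right)} = 1$ ($Y{\left(X \right)} = \frac{1}{3} \cdot 3 = 1$)
$A = - \frac{1}{44}$ ($A = \frac{1}{-44} = - \frac{1}{44} \approx -0.022727$)
$C{\left(n,O \right)} = - \frac{O}{3}$
$L = - \frac{1}{44} \approx -0.022727$
$- 19 \left(C{\left(2,1 \right)} 4 - 3\right) + \left(Y{\left(3 \right)} - 4\right) \left(L + 3\right) = - 19 \left(\left(- \frac{1}{3}\right) 1 \cdot 4 - 3\right) + \left(1 - 4\right) \left(- \frac{1}{44} + 3\right) = - 19 \left(\left(- \frac{1}{3}\right) 4 - 3\right) - \frac{393}{44} = - 19 \left(- \frac{4}{3} - 3\right) - \frac{393}{44} = \left(-19\right) \left(- \frac{13}{3}\right) - \frac{393}{44} = \frac{247}{3} - \frac{393}{44} = \frac{9689}{132}$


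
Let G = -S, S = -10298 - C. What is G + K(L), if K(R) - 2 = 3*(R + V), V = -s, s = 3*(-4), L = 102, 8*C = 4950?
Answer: 45043/4 ≈ 11261.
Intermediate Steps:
C = 2475/4 (C = (⅛)*4950 = 2475/4 ≈ 618.75)
s = -12
V = 12 (V = -1*(-12) = 12)
K(R) = 38 + 3*R (K(R) = 2 + 3*(R + 12) = 2 + 3*(12 + R) = 2 + (36 + 3*R) = 38 + 3*R)
S = -43667/4 (S = -10298 - 1*2475/4 = -10298 - 2475/4 = -43667/4 ≈ -10917.)
G = 43667/4 (G = -1*(-43667/4) = 43667/4 ≈ 10917.)
G + K(L) = 43667/4 + (38 + 3*102) = 43667/4 + (38 + 306) = 43667/4 + 344 = 45043/4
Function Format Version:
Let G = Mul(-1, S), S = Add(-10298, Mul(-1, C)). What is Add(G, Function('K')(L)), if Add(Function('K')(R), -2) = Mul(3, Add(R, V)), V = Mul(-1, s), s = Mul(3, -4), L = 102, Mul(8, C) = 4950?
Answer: Rational(45043, 4) ≈ 11261.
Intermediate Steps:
C = Rational(2475, 4) (C = Mul(Rational(1, 8), 4950) = Rational(2475, 4) ≈ 618.75)
s = -12
V = 12 (V = Mul(-1, -12) = 12)
Function('K')(R) = Add(38, Mul(3, R)) (Function('K')(R) = Add(2, Mul(3, Add(R, 12))) = Add(2, Mul(3, Add(12, R))) = Add(2, Add(36, Mul(3, R))) = Add(38, Mul(3, R)))
S = Rational(-43667, 4) (S = Add(-10298, Mul(-1, Rational(2475, 4))) = Add(-10298, Rational(-2475, 4)) = Rational(-43667, 4) ≈ -10917.)
G = Rational(43667, 4) (G = Mul(-1, Rational(-43667, 4)) = Rational(43667, 4) ≈ 10917.)
Add(G, Function('K')(L)) = Add(Rational(43667, 4), Add(38, Mul(3, 102))) = Add(Rational(43667, 4), Add(38, 306)) = Add(Rational(43667, 4), 344) = Rational(45043, 4)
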